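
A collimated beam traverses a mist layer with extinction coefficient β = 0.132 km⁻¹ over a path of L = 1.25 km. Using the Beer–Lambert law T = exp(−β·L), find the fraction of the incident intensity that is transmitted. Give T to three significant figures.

0.848

τ = β·L = 0.132 × 1.25 = 0.1650.
T = exp(−0.1650) = 0.8479.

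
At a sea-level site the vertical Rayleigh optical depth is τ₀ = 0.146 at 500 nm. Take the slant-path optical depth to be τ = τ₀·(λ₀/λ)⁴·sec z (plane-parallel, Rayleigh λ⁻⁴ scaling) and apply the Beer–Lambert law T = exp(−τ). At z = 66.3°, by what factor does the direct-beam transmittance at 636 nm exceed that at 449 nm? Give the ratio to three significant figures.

1.52

Airmass: sec 66.3° = 2.4879.
τ(636 nm) = 0.146 × (500/636)⁴ × 2.4879 = 0.146 × 0.3820 × 2.4879 = 0.1388.
τ(449 nm) = 0.146 × (500/449)⁴ × 2.4879 = 0.146 × 1.5378 × 2.4879 = 0.5586.
T(636)/T(449) = exp(τ_B − τ_A) = exp(0.4198) = 1.5217.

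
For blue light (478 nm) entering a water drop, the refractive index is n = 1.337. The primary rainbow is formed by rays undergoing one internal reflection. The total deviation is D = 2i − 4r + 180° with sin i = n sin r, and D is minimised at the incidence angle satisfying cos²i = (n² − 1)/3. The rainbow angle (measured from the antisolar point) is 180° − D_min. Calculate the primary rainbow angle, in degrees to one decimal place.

41.5°

cos²i = (1.78757 − 1)/3 = 0.26252; i = arccos(0.51237) = 59.178°.
sin r = sin 59.178°/1.337 = 0.64231; r = 39.964°.
D_min = 2·59.178° − 4·39.964° + 180° = 138.500°.
Rainbow angle = 180° − D_min = 41.500°.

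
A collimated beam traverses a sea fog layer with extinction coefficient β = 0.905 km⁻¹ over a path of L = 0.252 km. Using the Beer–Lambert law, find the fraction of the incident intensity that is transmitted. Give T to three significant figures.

0.796

τ = β·L = 0.905 × 0.252 = 0.2281.
T = exp(−0.2281) = 0.7961.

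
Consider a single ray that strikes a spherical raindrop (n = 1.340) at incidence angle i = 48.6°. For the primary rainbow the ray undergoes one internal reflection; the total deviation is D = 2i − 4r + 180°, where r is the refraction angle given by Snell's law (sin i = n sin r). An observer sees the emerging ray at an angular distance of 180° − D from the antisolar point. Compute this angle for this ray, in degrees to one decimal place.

39.0°

sin r = sin 48.6° / 1.340 = 0.7501/1.340 = 0.5598; r = 34.04°.
D = 2·48.6° − 4·34.04° + 180° = 97.20° − 136.16° + 180° = 141.04°.
Angle from antisolar point = 180° − D = 38.96°.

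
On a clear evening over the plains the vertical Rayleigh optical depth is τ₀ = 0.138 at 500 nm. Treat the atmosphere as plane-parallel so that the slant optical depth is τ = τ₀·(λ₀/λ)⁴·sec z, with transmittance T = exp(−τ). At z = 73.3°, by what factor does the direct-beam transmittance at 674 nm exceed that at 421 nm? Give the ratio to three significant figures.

Airmass: sec 73.3° = 3.4799.
τ(674 nm) = 0.138 × (500/674)⁴ × 3.4799 = 0.138 × 0.3029 × 3.4799 = 0.1454.
τ(421 nm) = 0.138 × (500/421)⁴ × 3.4799 = 0.138 × 1.9895 × 3.4799 = 0.9554.
T(674)/T(421) = exp(τ_B − τ_A) = exp(0.8100) = 2.2479.

2.25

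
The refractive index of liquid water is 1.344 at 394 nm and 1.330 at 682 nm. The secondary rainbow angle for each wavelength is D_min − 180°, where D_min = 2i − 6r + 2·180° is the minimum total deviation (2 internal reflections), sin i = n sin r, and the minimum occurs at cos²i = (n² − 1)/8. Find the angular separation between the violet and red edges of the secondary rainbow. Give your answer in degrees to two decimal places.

3.63°

At 394 nm (n = 1.344): cos²i = 0.10079 → i = 71.490°, r = 44.874°, D_min = 233.733°, rainbow angle = 53.733°.
At 682 nm (n = 1.330): cos²i = 0.09611 → i = 71.940°, r = 45.630°, D_min = 230.101°, rainbow angle = 50.101°.
Angular width = |53.733° − 50.101°| = 3.632°.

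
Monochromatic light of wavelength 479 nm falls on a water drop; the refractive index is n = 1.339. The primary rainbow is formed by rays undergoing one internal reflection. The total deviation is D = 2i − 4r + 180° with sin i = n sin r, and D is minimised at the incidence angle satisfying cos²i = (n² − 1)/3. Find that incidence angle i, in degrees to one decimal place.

59.1°

cos²i = (1.339² − 1)/3 = (1.79292 − 1)/3 = 0.26431.
cos i = 0.51411, so i = 59.062°.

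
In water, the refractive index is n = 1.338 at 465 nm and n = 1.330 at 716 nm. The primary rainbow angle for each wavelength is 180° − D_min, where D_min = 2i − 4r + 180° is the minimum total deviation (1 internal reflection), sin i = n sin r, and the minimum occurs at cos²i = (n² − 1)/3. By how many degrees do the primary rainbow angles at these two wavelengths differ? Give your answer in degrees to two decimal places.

At 465 nm (n = 1.338): cos²i = 0.26341 → i = 59.120°, r = 39.899°, D_min = 138.643°, rainbow angle = 41.357°.
At 716 nm (n = 1.330): cos²i = 0.25630 → i = 59.585°, r = 40.422°, D_min = 137.484°, rainbow angle = 42.516°.
Angular width = |41.357° − 42.516°| = 1.160°.

1.16°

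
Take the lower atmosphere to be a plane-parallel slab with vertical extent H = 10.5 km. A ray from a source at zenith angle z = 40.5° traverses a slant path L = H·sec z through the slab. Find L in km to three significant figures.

13.8 km

sec z = 1/cos 40.5° = 1.3151.
L = 10.5 × 1.3151 = 13.808 km.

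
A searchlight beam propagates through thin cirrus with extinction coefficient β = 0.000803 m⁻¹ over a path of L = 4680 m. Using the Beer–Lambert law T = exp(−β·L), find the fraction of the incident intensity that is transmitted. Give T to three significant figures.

0.0233

τ = β·L = 0.000803 × 4680 = 3.7580.
T = exp(−3.7580) = 0.0233.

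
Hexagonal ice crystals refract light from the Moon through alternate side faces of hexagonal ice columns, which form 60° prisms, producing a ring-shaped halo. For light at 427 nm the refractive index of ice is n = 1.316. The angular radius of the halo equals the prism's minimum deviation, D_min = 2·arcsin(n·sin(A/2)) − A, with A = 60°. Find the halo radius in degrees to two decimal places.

22.30°

n·sin(A/2) = 1.316 × sin 30° = 1.316 × 0.5000 = 0.6580.
D_min = 2·arcsin(0.6580) − 60° = 2 × 41.148° − 60° = 22.295°.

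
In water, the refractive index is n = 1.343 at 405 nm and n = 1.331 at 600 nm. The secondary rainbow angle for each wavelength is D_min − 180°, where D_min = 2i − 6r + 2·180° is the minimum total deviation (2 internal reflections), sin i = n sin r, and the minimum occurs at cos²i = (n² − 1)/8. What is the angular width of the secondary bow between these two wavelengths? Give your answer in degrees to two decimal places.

At 405 nm (n = 1.343): cos²i = 0.10046 → i = 71.522°, r = 44.928°, D_min = 233.478°, rainbow angle = 53.478°.
At 600 nm (n = 1.331): cos²i = 0.09645 → i = 71.907°, r = 45.575°, D_min = 230.365°, rainbow angle = 50.365°.
Angular width = |53.478° − 50.365°| = 3.113°.

3.11°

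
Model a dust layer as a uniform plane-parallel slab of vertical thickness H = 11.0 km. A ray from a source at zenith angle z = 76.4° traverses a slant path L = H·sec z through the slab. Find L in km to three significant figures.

sec z = 1/cos 76.4° = 4.2527.
L = 11.0 × 4.2527 = 46.780 km.

46.8 km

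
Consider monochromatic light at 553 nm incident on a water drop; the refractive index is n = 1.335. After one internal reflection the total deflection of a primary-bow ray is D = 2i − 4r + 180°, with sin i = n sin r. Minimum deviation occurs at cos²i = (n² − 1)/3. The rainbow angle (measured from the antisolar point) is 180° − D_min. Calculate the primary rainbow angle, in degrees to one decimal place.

cos²i = (1.78222 − 1)/3 = 0.26074; i = arccos(0.51063) = 59.294°.
sin r = sin 59.294°/1.335 = 0.64405; r = 40.094°.
D_min = 2·59.294° − 4·40.094° + 180° = 138.212°.
Rainbow angle = 180° − D_min = 41.788°.

41.8°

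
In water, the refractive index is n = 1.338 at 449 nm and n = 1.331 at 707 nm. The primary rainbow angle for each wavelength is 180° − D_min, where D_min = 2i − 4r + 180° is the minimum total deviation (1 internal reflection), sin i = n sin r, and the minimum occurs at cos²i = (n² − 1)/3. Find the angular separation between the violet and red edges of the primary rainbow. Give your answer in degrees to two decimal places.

1.01°

At 449 nm (n = 1.338): cos²i = 0.26341 → i = 59.120°, r = 39.899°, D_min = 138.643°, rainbow angle = 41.357°.
At 707 nm (n = 1.331): cos²i = 0.25719 → i = 59.527°, r = 40.356°, D_min = 137.630°, rainbow angle = 42.370°.
Angular width = |41.357° − 42.370°| = 1.013°.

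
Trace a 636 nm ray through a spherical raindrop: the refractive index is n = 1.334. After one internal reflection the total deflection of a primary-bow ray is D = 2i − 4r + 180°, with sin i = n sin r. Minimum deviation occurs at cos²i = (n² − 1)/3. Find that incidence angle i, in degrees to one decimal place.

cos²i = (1.334² − 1)/3 = (1.77956 − 1)/3 = 0.25985.
cos i = 0.50976, so i = 59.352°.

59.4°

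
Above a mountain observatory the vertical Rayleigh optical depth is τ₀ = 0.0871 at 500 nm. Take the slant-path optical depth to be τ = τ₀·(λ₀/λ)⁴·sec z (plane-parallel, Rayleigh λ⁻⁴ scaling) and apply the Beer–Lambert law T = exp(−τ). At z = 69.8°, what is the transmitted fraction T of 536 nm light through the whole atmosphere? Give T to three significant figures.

0.826

sec 69.8° = 2.8960.
τ = 0.0871 × (500/536)⁴ × 2.8960 = 0.0871 × 0.7572 × 2.8960 = 0.1910.
T = exp(−0.1910) = 0.8261.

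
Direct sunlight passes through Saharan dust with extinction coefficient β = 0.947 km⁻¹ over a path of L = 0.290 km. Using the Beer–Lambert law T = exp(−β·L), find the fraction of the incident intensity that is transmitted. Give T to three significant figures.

0.760

τ = β·L = 0.947 × 0.290 = 0.2746.
T = exp(−0.2746) = 0.7599.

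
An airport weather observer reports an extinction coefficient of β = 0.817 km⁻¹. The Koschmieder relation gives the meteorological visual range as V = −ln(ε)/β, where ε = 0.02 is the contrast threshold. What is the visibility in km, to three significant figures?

4.79 km

V = −ln(0.02) / 0.817 = 3.912 / 0.817 = 4.7883 km.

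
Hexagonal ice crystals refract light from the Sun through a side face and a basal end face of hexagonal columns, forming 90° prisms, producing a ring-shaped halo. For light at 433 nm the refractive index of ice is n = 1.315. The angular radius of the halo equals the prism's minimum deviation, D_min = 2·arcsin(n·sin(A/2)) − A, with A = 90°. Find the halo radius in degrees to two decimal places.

46.82°

n·sin(A/2) = 1.315 × sin 45° = 1.315 × 0.7071 = 0.9298.
D_min = 2·arcsin(0.9298) − 90° = 2 × 68.411° − 90° = 46.821°.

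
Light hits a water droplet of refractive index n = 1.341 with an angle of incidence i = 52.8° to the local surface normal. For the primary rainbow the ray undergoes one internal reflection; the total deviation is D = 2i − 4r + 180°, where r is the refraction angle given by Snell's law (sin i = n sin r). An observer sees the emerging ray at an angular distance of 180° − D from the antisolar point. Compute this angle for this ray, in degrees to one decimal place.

sin r = sin 52.8° / 1.341 = 0.7965/1.341 = 0.5940; r = 36.44°.
D = 2·52.8° − 4·36.44° + 180° = 105.60° − 145.76° + 180° = 139.84°.
Angle from antisolar point = 180° − D = 40.16°.

40.2°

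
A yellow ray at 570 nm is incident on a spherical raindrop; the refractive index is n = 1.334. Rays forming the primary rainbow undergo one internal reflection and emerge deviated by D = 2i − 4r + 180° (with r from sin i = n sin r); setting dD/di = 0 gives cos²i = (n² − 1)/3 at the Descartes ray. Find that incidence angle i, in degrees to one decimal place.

cos²i = (1.334² − 1)/3 = (1.77956 − 1)/3 = 0.25985.
cos i = 0.50976, so i = 59.352°.

59.4°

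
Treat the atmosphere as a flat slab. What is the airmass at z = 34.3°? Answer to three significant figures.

1.21

X = sec z = 1/cos 34.3° = 1/0.8261 = 1.2105.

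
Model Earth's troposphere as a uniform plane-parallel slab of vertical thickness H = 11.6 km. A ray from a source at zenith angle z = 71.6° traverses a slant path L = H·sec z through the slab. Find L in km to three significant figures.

sec z = 1/cos 71.6° = 3.1681.
L = 11.6 × 3.1681 = 36.750 km.

36.7 km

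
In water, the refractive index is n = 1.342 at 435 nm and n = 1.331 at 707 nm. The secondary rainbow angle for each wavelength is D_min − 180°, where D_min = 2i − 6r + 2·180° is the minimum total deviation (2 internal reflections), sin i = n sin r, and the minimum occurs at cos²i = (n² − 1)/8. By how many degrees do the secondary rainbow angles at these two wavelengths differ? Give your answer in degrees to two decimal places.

2.86°

At 435 nm (n = 1.342): cos²i = 0.10012 → i = 71.554°, r = 44.981°, D_min = 233.222°, rainbow angle = 53.222°.
At 707 nm (n = 1.331): cos²i = 0.09645 → i = 71.907°, r = 45.575°, D_min = 230.365°, rainbow angle = 50.365°.
Angular width = |53.222° − 50.365°| = 2.857°.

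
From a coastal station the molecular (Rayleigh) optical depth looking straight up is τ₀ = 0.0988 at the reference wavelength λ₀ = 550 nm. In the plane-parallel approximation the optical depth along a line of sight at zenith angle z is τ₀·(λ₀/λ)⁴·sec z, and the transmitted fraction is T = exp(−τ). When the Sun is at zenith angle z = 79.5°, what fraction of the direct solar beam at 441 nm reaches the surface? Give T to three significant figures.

sec 79.5° = 5.4874.
τ = 0.0988 × (550/441)⁴ × 5.4874 = 0.0988 × 2.4193 × 5.4874 = 1.3117.
T = exp(−1.3117) = 0.2694.

0.269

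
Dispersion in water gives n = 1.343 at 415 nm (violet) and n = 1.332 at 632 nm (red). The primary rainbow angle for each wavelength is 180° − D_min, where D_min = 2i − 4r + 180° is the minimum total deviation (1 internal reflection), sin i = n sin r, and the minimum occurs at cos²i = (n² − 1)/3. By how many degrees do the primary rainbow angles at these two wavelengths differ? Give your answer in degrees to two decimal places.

At 415 nm (n = 1.343): cos²i = 0.26788 → i = 58.830°, r = 39.577°, D_min = 139.354°, rainbow angle = 40.646°.
At 632 nm (n = 1.332): cos²i = 0.25807 → i = 59.469°, r = 40.290°, D_min = 137.776°, rainbow angle = 42.224°.
Angular width = |40.646° − 42.224°| = 1.578°.

1.58°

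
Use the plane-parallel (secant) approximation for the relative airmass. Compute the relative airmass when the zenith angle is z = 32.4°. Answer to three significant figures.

1.18

X = sec z = 1/cos 32.4° = 1/0.8443 = 1.1844.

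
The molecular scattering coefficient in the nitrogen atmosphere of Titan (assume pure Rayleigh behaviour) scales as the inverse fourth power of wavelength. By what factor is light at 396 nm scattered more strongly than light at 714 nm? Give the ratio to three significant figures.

10.6

Rayleigh scattering ∝ λ⁻⁴, so the ratio of coefficients is the inverse fourth power of the wavelength ratio.
σ(396)/σ(714) = (714/396)⁴ = (1.8030)⁴ = 10.57.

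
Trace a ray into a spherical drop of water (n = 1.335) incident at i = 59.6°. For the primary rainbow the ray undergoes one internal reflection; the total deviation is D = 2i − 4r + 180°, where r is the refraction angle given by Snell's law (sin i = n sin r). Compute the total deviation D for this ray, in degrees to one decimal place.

sin r = sin 59.6° / 1.335 = 0.8625/1.335 = 0.6461; r = 40.25°.
D = 2·59.6° − 4·40.25° + 180° = 119.20° − 160.99° + 180° = 138.21°.

138.2°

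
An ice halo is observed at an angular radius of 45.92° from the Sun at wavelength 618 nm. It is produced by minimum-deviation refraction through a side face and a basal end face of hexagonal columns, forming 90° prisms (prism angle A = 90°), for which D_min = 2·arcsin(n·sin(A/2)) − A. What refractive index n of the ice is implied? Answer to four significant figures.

Rearranging: n = sin((D_min + A)/2) / sin(A/2).
(D_min + A)/2 = (45.92° + 90°)/2 = 67.960°.
n = sin 67.960° / sin 45° = 0.9269 / 0.7071 = 1.3109.

1.311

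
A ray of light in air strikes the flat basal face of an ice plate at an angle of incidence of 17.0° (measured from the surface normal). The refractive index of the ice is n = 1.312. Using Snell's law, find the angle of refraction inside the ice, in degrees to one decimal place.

12.9°

Snell: sin θ_r = sin θ_i / n = sin 17.0° / 1.312 = 0.2924 / 1.312 = 0.2228.
θ_r = arcsin(0.2228) = 12.88°.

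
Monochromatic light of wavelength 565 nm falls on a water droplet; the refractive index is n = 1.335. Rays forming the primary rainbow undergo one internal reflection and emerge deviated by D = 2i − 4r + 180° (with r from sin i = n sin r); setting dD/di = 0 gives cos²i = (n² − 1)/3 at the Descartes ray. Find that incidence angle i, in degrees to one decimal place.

59.3°

cos²i = (1.335² − 1)/3 = (1.78222 − 1)/3 = 0.26074.
cos i = 0.51063, so i = 59.294°.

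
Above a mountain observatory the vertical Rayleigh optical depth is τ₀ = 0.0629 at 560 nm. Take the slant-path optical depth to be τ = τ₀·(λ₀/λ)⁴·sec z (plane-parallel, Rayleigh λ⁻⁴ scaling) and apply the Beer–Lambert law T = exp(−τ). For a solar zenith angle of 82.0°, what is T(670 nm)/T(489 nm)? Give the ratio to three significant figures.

Airmass: sec 82.0° = 7.1853.
τ(670 nm) = 0.0629 × (560/670)⁴ × 7.1853 = 0.0629 × 0.4880 × 7.1853 = 0.2206.
τ(489 nm) = 0.0629 × (560/489)⁴ × 7.1853 = 0.0629 × 1.7200 × 7.1853 = 0.7773.
T(670)/T(489) = exp(τ_B − τ_A) = exp(0.5568) = 1.7450.

1.75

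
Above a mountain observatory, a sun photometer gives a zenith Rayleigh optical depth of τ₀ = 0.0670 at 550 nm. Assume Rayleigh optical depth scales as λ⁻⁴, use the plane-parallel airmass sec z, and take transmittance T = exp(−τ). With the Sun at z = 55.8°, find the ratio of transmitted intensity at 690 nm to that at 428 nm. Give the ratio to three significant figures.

Airmass: sec 55.8° = 1.7791.
τ(690 nm) = 0.0670 × (550/690)⁴ × 1.7791 = 0.0670 × 0.4037 × 1.7791 = 0.0481.
τ(428 nm) = 0.0670 × (550/428)⁴ × 1.7791 = 0.0670 × 2.7269 × 1.7791 = 0.3250.
T(690)/T(428) = exp(τ_B − τ_A) = exp(0.2769) = 1.3191.

1.32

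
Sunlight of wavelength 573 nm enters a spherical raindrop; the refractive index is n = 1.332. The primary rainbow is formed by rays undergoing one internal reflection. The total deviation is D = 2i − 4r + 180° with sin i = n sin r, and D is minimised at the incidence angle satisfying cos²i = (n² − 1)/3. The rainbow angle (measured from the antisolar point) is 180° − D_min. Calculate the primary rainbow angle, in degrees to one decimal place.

cos²i = (1.77422 − 1)/3 = 0.25807; i = arccos(0.50801) = 59.469°.
sin r = sin 59.469°/1.332 = 0.64666; r = 40.290°.
D_min = 2·59.469° − 4·40.290° + 180° = 137.776°.
Rainbow angle = 180° − D_min = 42.224°.

42.2°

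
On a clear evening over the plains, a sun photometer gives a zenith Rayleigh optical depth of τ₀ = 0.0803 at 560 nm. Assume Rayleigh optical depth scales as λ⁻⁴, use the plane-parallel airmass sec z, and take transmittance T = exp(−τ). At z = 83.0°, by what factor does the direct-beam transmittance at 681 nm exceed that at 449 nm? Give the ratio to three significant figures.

Airmass: sec 83.0° = 8.2055.
τ(681 nm) = 0.0803 × (560/681)⁴ × 8.2055 = 0.0803 × 0.4573 × 8.2055 = 0.3013.
τ(449 nm) = 0.0803 × (560/449)⁴ × 8.2055 = 0.0803 × 2.4197 × 8.2055 = 1.5944.
T(681)/T(449) = exp(τ_B − τ_A) = exp(1.2931) = 3.6440.

3.64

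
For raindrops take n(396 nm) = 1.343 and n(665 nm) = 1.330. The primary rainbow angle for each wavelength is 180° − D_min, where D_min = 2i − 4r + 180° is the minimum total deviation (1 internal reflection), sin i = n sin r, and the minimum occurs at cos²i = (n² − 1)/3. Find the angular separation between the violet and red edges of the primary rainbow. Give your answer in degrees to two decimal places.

1.87°

At 396 nm (n = 1.343): cos²i = 0.26788 → i = 58.830°, r = 39.577°, D_min = 139.354°, rainbow angle = 40.646°.
At 665 nm (n = 1.330): cos²i = 0.25630 → i = 59.585°, r = 40.422°, D_min = 137.484°, rainbow angle = 42.516°.
Angular width = |40.646° − 42.516°| = 1.871°.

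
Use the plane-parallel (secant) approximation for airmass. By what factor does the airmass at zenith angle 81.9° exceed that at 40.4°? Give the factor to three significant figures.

X(81.9°)/X(40.4°) = sec 81.9° / sec 40.4° = cos 40.4° / cos 81.9° = 0.7615/0.1409 = 5.4048.

5.40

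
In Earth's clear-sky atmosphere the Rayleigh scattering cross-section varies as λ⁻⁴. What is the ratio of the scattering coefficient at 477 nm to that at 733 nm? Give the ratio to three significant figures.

5.58

Rayleigh scattering ∝ λ⁻⁴, so the ratio of coefficients is the inverse fourth power of the wavelength ratio.
σ(477)/σ(733) = (733/477)⁴ = (1.5367)⁴ = 5.576.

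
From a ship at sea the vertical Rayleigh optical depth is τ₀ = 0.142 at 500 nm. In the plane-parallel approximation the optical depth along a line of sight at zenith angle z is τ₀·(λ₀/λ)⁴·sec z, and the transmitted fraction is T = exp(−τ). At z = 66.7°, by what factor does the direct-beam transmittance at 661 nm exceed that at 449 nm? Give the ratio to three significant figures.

1.54

Airmass: sec 66.7° = 2.5282.
τ(661 nm) = 0.142 × (500/661)⁴ × 2.5282 = 0.142 × 0.3274 × 2.5282 = 0.1175.
τ(449 nm) = 0.142 × (500/449)⁴ × 2.5282 = 0.142 × 1.5378 × 2.5282 = 0.5521.
T(661)/T(449) = exp(τ_B − τ_A) = exp(0.4345) = 1.5442.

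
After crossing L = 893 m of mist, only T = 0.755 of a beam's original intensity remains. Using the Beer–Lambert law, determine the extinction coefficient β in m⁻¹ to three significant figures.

0.000315 m⁻¹

Beer–Lambert: T = exp(−βL) ⇒ β = −ln(T)/L = −ln(0.755)/893 = 0.2810/893 = 0.0003147 m⁻¹.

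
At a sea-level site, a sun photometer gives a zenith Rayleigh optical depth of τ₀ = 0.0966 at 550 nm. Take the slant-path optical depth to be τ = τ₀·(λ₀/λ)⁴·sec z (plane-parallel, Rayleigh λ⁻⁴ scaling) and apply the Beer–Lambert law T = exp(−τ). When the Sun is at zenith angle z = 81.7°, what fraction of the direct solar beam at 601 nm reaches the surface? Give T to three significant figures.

0.625

sec 81.7° = 6.9273.
τ = 0.0966 × (550/601)⁴ × 6.9273 = 0.0966 × 0.7014 × 6.9273 = 0.4693.
T = exp(−0.4693) = 0.6254.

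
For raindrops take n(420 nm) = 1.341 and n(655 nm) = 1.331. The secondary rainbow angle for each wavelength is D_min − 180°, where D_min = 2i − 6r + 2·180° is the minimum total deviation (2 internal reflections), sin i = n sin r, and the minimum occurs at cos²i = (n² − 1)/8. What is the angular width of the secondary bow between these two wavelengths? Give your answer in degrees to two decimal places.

2.60°

At 420 nm (n = 1.341): cos²i = 0.09979 → i = 71.586°, r = 45.034°, D_min = 232.966°, rainbow angle = 52.966°.
At 655 nm (n = 1.331): cos²i = 0.09645 → i = 71.907°, r = 45.575°, D_min = 230.365°, rainbow angle = 50.365°.
Angular width = |52.966° − 50.365°| = 2.601°.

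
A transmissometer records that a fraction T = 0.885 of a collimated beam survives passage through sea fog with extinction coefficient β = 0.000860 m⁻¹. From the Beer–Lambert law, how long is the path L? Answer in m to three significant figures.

142 m

Beer–Lambert: T = exp(−βL) ⇒ L = −ln(T)/β = −ln(0.885)/0.000860 = 0.1222/0.000860 = 142.1 m.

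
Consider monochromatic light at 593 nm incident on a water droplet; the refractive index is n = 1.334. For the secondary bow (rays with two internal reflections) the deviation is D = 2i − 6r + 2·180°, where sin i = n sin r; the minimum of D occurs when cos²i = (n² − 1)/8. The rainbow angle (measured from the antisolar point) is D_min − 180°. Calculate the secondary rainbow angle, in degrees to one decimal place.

cos²i = (1.77956 − 1)/8 = 0.09744; i = arccos(0.31216) = 71.810°.
sin r = sin 71.810°/1.334 = 0.71217; r = 45.411°.
D_min = 2·71.810° − 6·45.411° + 360° = 231.153°.
Rainbow angle = D_min − 180° = 51.153°.

51.2°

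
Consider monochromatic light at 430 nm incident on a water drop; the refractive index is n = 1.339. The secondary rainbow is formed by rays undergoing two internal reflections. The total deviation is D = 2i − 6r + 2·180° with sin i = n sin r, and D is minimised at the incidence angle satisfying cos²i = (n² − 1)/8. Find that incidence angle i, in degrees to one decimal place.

71.6°

cos²i = (1.339² − 1)/8 = (1.79292 − 1)/8 = 0.09912.
cos i = 0.31483, so i = 71.650°.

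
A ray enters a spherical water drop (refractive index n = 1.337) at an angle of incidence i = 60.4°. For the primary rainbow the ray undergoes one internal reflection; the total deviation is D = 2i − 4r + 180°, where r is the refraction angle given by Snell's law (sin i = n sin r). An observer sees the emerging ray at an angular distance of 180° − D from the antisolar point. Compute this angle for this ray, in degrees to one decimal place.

sin r = sin 60.4° / 1.337 = 0.8695/1.337 = 0.6503; r = 40.57°.
D = 2·60.4° − 4·40.57° + 180° = 120.80° − 162.27° + 180° = 138.53°.
Angle from antisolar point = 180° − D = 41.47°.

41.5°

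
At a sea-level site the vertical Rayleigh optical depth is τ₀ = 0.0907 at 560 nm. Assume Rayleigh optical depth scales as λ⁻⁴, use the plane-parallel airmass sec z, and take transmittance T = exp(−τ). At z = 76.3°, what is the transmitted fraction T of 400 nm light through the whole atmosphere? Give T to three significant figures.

0.230

sec 76.3° = 4.2223.
τ = 0.0907 × (560/400)⁴ × 4.2223 = 0.0907 × 3.8416 × 4.2223 = 1.4712.
T = exp(−1.4712) = 0.2297.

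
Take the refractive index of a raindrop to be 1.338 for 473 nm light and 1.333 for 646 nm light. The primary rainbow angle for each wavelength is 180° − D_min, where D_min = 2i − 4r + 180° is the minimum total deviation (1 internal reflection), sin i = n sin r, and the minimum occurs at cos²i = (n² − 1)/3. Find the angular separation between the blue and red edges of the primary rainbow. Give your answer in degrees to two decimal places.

0.72°

At 473 nm (n = 1.338): cos²i = 0.26341 → i = 59.120°, r = 39.899°, D_min = 138.643°, rainbow angle = 41.357°.
At 646 nm (n = 1.333): cos²i = 0.25896 → i = 59.410°, r = 40.225°, D_min = 137.922°, rainbow angle = 42.078°.
Angular width = |41.357° − 42.078°| = 0.722°.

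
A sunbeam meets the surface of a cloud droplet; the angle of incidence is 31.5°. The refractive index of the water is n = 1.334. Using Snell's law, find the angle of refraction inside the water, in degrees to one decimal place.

Snell: sin θ_r = sin θ_i / n = sin 31.5° / 1.334 = 0.5225 / 1.334 = 0.3917.
θ_r = arcsin(0.3917) = 23.06°.

23.1°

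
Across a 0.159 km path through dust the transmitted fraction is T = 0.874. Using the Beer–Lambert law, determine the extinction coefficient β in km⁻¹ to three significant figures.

Beer–Lambert: T = exp(−βL) ⇒ β = −ln(T)/L = −ln(0.874)/0.159 = 0.1347/0.159 = 0.847 km⁻¹.

0.847 km⁻¹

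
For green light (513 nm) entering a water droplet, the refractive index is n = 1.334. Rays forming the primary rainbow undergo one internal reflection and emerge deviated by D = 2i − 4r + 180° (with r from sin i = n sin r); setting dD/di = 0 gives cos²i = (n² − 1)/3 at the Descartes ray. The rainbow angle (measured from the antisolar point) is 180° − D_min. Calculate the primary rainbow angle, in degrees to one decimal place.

41.9°

cos²i = (1.77956 − 1)/3 = 0.25985; i = arccos(0.50976) = 59.352°.
sin r = sin 59.352°/1.334 = 0.64492; r = 40.159°.
D_min = 2·59.352° − 4·40.159° + 180° = 138.067°.
Rainbow angle = 180° − D_min = 41.933°.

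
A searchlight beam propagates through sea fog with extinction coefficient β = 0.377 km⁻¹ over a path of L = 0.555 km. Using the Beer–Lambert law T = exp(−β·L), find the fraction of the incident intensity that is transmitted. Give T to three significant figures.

τ = β·L = 0.377 × 0.555 = 0.2092.
T = exp(−0.2092) = 0.8112.

0.811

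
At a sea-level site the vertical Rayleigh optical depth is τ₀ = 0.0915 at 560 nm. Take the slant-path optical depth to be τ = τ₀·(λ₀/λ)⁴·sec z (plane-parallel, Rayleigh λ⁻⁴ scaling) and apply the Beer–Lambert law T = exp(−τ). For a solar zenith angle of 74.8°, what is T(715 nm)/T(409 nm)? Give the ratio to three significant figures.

2.99

Airmass: sec 74.8° = 3.8140.
τ(715 nm) = 0.0915 × (560/715)⁴ × 3.8140 = 0.0915 × 0.3763 × 3.8140 = 0.1313.
τ(409 nm) = 0.0915 × (560/409)⁴ × 3.8140 = 0.0915 × 3.5145 × 3.8140 = 1.2265.
T(715)/T(409) = exp(τ_B − τ_A) = exp(1.0952) = 2.9897.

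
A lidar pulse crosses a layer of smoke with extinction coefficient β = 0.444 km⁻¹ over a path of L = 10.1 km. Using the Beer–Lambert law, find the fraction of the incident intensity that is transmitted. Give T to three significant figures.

τ = β·L = 0.444 × 10.1 = 4.4844.
T = exp(−4.4844) = 0.0113.

0.0113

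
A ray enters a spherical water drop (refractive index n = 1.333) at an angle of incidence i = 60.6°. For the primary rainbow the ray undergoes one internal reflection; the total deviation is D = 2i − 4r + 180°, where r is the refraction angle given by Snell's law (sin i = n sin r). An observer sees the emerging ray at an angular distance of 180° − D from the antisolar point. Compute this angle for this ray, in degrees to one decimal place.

42.0°

sin r = sin 60.6° / 1.333 = 0.8712/1.333 = 0.6536; r = 40.81°.
D = 2·60.6° − 4·40.81° + 180° = 121.20° − 163.25° + 180° = 137.95°.
Angle from antisolar point = 180° − D = 42.05°.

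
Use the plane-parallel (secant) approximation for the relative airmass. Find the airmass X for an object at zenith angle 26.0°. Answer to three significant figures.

X = sec z = 1/cos 26.0° = 1/0.8988 = 1.1126.

1.11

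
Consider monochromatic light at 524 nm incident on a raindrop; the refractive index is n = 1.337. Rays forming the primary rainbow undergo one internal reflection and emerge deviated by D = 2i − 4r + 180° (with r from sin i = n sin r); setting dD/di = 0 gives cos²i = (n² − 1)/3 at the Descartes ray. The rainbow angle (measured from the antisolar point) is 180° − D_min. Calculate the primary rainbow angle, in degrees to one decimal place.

cos²i = (1.78757 − 1)/3 = 0.26252; i = arccos(0.51237) = 59.178°.
sin r = sin 59.178°/1.337 = 0.64231; r = 39.964°.
D_min = 2·59.178° − 4·39.964° + 180° = 138.500°.
Rainbow angle = 180° − D_min = 41.500°.

41.5°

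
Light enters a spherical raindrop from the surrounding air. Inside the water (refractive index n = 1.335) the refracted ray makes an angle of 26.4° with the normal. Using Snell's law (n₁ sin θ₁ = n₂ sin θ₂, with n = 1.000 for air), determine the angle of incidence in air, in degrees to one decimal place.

Snell: sin θ_i = n · sin θ_r = 1.335 × sin 26.4° = 1.335 × 0.4446 = 0.5936.
θ_i = arcsin(0.5936) = 36.41°.

36.4°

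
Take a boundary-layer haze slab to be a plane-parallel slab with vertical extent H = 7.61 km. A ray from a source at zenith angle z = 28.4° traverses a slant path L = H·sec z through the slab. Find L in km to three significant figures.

8.65 km

sec z = 1/cos 28.4° = 1.1368.
L = 7.61 × 1.1368 = 8.651 km.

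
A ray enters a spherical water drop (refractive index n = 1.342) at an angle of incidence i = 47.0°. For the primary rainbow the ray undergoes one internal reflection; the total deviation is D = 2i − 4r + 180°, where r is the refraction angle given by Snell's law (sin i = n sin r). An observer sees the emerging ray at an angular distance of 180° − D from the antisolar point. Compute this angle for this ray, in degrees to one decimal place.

sin r = sin 47.0° / 1.342 = 0.7314/1.342 = 0.5450; r = 33.02°.
D = 2·47.0° − 4·33.02° + 180° = 94.00° − 132.09° + 180° = 141.91°.
Angle from antisolar point = 180° − D = 38.09°.

38.1°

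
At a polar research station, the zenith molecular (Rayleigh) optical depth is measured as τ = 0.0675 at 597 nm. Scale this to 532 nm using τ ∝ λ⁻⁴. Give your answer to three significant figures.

τ(532 nm) = τ(597 nm) × (597/532)⁴ = 0.0675 × (1.1222)⁴ = 0.0675 × 1.5858 = 0.1070.

0.107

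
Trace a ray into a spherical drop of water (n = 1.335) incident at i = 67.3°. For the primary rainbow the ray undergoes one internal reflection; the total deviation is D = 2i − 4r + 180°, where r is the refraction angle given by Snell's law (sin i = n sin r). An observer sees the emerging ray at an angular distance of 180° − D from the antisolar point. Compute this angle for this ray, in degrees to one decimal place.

40.2°

sin r = sin 67.3° / 1.335 = 0.9225/1.335 = 0.6910; r = 43.71°.
D = 2·67.3° − 4·43.71° + 180° = 134.60° − 174.85° + 180° = 139.75°.
Angle from antisolar point = 180° − D = 40.25°.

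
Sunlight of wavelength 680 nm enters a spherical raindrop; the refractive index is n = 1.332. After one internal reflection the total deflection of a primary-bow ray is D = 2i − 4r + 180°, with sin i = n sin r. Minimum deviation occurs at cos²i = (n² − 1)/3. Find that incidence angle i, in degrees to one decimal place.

cos²i = (1.332² − 1)/3 = (1.77422 − 1)/3 = 0.25807.
cos i = 0.50801, so i = 59.469°.

59.5°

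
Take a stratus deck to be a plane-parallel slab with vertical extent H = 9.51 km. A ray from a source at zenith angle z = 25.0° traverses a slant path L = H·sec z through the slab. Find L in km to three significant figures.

sec z = 1/cos 25.0° = 1.1034.
L = 9.51 × 1.1034 = 10.493 km.

10.5 km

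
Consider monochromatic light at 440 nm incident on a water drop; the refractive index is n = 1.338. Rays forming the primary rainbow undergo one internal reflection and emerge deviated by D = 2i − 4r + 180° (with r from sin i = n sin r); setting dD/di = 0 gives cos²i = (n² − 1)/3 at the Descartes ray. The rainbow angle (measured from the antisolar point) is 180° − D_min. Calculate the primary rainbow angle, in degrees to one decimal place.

41.4°

cos²i = (1.79024 − 1)/3 = 0.26341; i = arccos(0.51324) = 59.120°.
sin r = sin 59.120°/1.338 = 0.64144; r = 39.899°.
D_min = 2·59.120° − 4·39.899° + 180° = 138.643°.
Rainbow angle = 180° − D_min = 41.357°.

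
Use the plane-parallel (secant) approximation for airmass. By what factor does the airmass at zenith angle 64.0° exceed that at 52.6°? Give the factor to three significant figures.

X(64.0°)/X(52.6°) = sec 64.0° / sec 52.6° = cos 52.6° / cos 64.0° = 0.6074/0.4384 = 1.3855.

1.39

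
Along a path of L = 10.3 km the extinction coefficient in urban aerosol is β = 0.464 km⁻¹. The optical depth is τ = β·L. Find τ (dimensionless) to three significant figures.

4.78

τ = β·L = 0.464 × 10.3 = 4.7792.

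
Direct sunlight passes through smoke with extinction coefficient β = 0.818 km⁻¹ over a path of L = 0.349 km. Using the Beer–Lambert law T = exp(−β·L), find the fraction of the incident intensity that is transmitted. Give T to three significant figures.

τ = β·L = 0.818 × 0.349 = 0.2855.
T = exp(−0.2855) = 0.7517.

0.752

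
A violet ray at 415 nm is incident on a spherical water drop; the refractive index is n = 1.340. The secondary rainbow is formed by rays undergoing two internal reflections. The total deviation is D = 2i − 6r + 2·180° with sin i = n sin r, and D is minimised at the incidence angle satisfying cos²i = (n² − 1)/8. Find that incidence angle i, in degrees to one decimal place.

71.6°

cos²i = (1.340² − 1)/8 = (1.79560 − 1)/8 = 0.09945.
cos i = 0.31536, so i = 71.618°.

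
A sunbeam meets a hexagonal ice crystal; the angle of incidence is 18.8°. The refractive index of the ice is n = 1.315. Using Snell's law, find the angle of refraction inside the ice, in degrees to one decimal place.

14.2°

Snell: sin θ_r = sin θ_i / n = sin 18.8° / 1.315 = 0.3223 / 1.315 = 0.2451.
θ_r = arcsin(0.2451) = 14.19°.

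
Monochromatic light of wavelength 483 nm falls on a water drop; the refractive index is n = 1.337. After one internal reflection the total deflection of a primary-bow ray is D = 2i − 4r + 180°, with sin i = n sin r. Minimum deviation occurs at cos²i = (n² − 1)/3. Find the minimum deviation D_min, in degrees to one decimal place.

138.5°

cos²i = (1.78757 − 1)/3 = 0.26252; i = arccos(0.51237) = 59.178°.
sin r = sin 59.178°/1.337 = 0.64231; r = 39.964°.
D_min = 2·59.178° − 4·39.964° + 180° = 138.500°.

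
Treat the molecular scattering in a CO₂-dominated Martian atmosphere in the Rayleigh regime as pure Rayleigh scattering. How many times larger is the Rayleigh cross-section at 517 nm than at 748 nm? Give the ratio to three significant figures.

Rayleigh scattering ∝ λ⁻⁴, so the ratio of coefficients is the inverse fourth power of the wavelength ratio.
σ(517)/σ(748) = (748/517)⁴ = (1.4468)⁴ = 4.382.

4.38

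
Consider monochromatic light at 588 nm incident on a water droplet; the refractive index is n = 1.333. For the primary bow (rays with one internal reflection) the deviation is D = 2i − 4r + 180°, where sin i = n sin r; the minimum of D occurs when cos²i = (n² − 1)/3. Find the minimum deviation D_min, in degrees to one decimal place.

cos²i = (1.77689 − 1)/3 = 0.25896; i = arccos(0.50888) = 59.410°.
sin r = sin 59.410°/1.333 = 0.64579; r = 40.225°.
D_min = 2·59.410° − 4·40.225° + 180° = 137.922°.

137.9°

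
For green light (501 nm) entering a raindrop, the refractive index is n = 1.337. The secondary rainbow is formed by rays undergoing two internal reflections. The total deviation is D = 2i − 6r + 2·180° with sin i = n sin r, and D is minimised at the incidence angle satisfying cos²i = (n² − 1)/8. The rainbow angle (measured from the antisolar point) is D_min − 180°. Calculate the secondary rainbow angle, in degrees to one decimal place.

51.9°

cos²i = (1.78757 − 1)/8 = 0.09845; i = arccos(0.31376) = 71.714°.
sin r = sin 71.714°/1.337 = 0.71017; r = 45.249°.
D_min = 2·71.714° − 6·45.249° + 360° = 231.934°.
Rainbow angle = D_min − 180° = 51.934°.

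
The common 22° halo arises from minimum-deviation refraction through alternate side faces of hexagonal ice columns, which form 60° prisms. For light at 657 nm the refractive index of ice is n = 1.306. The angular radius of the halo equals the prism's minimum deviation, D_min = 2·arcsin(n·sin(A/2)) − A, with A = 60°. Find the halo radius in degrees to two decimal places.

n·sin(A/2) = 1.306 × sin 30° = 1.306 × 0.5000 = 0.6530.
D_min = 2·arcsin(0.6530) − 60° = 2 × 40.768° − 60° = 21.536°.

21.54°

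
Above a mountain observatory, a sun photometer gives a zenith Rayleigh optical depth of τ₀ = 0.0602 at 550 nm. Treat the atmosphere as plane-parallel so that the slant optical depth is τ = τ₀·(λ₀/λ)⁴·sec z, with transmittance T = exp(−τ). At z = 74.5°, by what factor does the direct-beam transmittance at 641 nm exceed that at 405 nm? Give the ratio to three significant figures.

Airmass: sec 74.5° = 3.7420.
τ(641 nm) = 0.0602 × (550/641)⁴ × 3.7420 = 0.0602 × 0.5420 × 3.7420 = 0.1221.
τ(405 nm) = 0.0602 × (550/405)⁴ × 3.7420 = 0.0602 × 3.4012 × 3.7420 = 0.7662.
T(641)/T(405) = exp(τ_B − τ_A) = exp(0.6441) = 1.9042.

1.90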